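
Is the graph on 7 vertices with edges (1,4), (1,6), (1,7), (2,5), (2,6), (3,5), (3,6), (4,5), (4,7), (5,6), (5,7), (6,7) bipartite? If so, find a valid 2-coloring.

Step 1: Attempt 2-coloring using BFS:
  Start at vertex 1, assign color 0
  Color vertex 4 with color 1 (neighbor of 1)
  Color vertex 6 with color 1 (neighbor of 1)
  Color vertex 7 with color 1 (neighbor of 1)
  Color vertex 5 with color 0 (neighbor of 4)

Step 2: Conflict found! Vertices 4 and 7 are adjacent but have the same color.
This means the graph contains an odd cycle.

The graph is NOT bipartite.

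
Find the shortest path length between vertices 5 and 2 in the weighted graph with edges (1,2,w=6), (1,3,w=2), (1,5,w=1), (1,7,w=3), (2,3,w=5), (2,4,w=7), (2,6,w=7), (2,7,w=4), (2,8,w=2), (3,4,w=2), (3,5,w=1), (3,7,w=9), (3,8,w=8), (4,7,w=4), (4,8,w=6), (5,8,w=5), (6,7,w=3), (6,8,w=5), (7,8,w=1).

Step 1: Build adjacency list with weights:
  1: 2(w=6), 3(w=2), 5(w=1), 7(w=3)
  2: 1(w=6), 3(w=5), 4(w=7), 6(w=7), 7(w=4), 8(w=2)
  3: 1(w=2), 2(w=5), 4(w=2), 5(w=1), 7(w=9), 8(w=8)
  4: 2(w=7), 3(w=2), 7(w=4), 8(w=6)
  5: 1(w=1), 3(w=1), 8(w=5)
  6: 2(w=7), 7(w=3), 8(w=5)
  7: 1(w=3), 2(w=4), 3(w=9), 4(w=4), 6(w=3), 8(w=1)
  8: 2(w=2), 3(w=8), 4(w=6), 5(w=5), 6(w=5), 7(w=1)

Step 2: Apply Dijkstra's algorithm from vertex 5:
  Visit vertex 5 (distance=0)
    Update dist[1] = 1
    Update dist[3] = 1
    Update dist[8] = 5
  Visit vertex 1 (distance=1)
    Update dist[2] = 7
    Update dist[7] = 4
  Visit vertex 3 (distance=1)
    Update dist[2] = 6
    Update dist[4] = 3
  Visit vertex 4 (distance=3)
  Visit vertex 7 (distance=4)
    Update dist[6] = 7
  Visit vertex 8 (distance=5)
  Visit vertex 2 (distance=6)

Step 3: Shortest path: 5 -> 3 -> 2
Total weight: 1 + 5 = 6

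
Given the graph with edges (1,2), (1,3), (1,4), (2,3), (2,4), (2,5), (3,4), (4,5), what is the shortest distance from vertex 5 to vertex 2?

Step 1: Build adjacency list:
  1: 2, 3, 4
  2: 1, 3, 4, 5
  3: 1, 2, 4
  4: 1, 2, 3, 5
  5: 2, 4

Step 2: BFS from vertex 5 to find shortest path to 2:
  vertex 2 reached at distance 1

Step 3: Shortest path: 5 -> 2
Path length: 1 edge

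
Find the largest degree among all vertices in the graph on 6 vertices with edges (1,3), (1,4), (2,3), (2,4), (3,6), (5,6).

Step 1: Count edges incident to each vertex:
  deg(1) = 2 (neighbors: 3, 4)
  deg(2) = 2 (neighbors: 3, 4)
  deg(3) = 3 (neighbors: 1, 2, 6)
  deg(4) = 2 (neighbors: 1, 2)
  deg(5) = 1 (neighbors: 6)
  deg(6) = 2 (neighbors: 3, 5)

Step 2: Find maximum:
  max(2, 2, 3, 2, 1, 2) = 3 (vertex 3)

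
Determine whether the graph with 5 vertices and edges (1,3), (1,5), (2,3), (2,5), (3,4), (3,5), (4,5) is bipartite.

Step 1: Attempt 2-coloring using BFS:
  Start at vertex 1, assign color 0
  Color vertex 3 with color 1 (neighbor of 1)
  Color vertex 5 with color 1 (neighbor of 1)
  Color vertex 2 with color 0 (neighbor of 3)
  Color vertex 4 with color 0 (neighbor of 3)

Step 2: Conflict found! Vertices 3 and 5 are adjacent but have the same color.
This means the graph contains an odd cycle.

The graph is NOT bipartite.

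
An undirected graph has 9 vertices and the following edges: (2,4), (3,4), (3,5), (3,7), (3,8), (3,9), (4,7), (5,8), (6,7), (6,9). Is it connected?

Step 1: Build adjacency list from edges:
  1: (none)
  2: 4
  3: 4, 5, 7, 8, 9
  4: 2, 3, 7
  5: 3, 8
  6: 7, 9
  7: 3, 4, 6
  8: 3, 5
  9: 3, 6

Step 2: Run BFS/DFS from vertex 1:
  Visited: {1}
  Reached 1 of 9 vertices

Step 3: Only 1 of 9 vertices reached. Graph is disconnected.
Connected components: {1}, {2, 3, 4, 5, 6, 7, 8, 9}
Answer: No, the graph is not connected (2 components).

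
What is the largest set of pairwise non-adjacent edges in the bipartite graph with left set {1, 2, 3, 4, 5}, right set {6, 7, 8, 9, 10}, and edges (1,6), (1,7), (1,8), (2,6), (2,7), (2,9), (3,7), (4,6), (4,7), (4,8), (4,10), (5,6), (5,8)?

Step 1: List the neighbors of each left vertex:
  1: 6, 7, 8
  2: 6, 7, 9
  3: 7
  4: 6, 7, 8, 10
  5: 6, 8

Step 2: Greedily match left vertices, then look for augmenting paths:
  Match 1 -- 6
  Match 2 -- 9
  Match 3 -- 7
  Match 4 -- 10
  Match 5 -- 8
  No augmenting path remains.

Step 3: Verify this is maximum:
  Matching size 5 = min(|L|, |R|) = min(5, 5), which is an upper bound, so this matching is maximum.

Maximum matching: {(1,6), (2,9), (3,7), (4,10), (5,8)}
Size: 5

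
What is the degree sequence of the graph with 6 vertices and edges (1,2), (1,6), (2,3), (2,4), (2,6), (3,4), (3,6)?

Step 1: Count edges incident to each vertex:
  deg(1) = 2 (neighbors: 2, 6)
  deg(2) = 4 (neighbors: 1, 3, 4, 6)
  deg(3) = 3 (neighbors: 2, 4, 6)
  deg(4) = 2 (neighbors: 2, 3)
  deg(5) = 0 (neighbors: none)
  deg(6) = 3 (neighbors: 1, 2, 3)

Step 2: Sort degrees in non-increasing order:
  Degrees: [2, 4, 3, 2, 0, 3] -> sorted: [4, 3, 3, 2, 2, 0]

Degree sequence: [4, 3, 3, 2, 2, 0]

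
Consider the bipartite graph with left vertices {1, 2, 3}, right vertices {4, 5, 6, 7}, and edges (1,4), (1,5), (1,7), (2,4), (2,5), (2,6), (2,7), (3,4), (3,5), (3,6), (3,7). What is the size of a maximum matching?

Step 1: List the neighbors of each left vertex:
  1: 4, 5, 7
  2: 4, 5, 6, 7
  3: 4, 5, 6, 7

Step 2: Greedily match left vertices, then look for augmenting paths:
  Match 1 -- 4
  Match 2 -- 5
  Match 3 -- 6
  No augmenting path remains.

Step 3: Verify this is maximum:
  Matching size 3 = min(|L|, |R|) = min(3, 4), which is an upper bound, so this matching is maximum.

Maximum matching: {(1,4), (2,5), (3,6)}
Size: 3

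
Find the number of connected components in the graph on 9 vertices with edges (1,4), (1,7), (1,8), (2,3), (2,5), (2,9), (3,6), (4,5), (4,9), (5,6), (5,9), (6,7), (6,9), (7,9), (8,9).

Step 1: Build adjacency list from edges:
  1: 4, 7, 8
  2: 3, 5, 9
  3: 2, 6
  4: 1, 5, 9
  5: 2, 4, 6, 9
  6: 3, 5, 7, 9
  7: 1, 6, 9
  8: 1, 9
  9: 2, 4, 5, 6, 7, 8

Step 2: Run BFS/DFS from vertex 1:
  Visited: {1, 4, 7, 8, 5, 9, 6, 2, 3}
  Reached 9 of 9 vertices

Step 3: All 9 vertices reached from vertex 1, so the graph is connected.
Number of connected components: 1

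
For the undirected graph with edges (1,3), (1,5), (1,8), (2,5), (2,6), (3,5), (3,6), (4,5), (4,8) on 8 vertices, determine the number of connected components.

Step 1: Build adjacency list from edges:
  1: 3, 5, 8
  2: 5, 6
  3: 1, 5, 6
  4: 5, 8
  5: 1, 2, 3, 4
  6: 2, 3
  7: (none)
  8: 1, 4

Step 2: Run BFS/DFS from vertex 1:
  Visited: {1, 3, 5, 8, 6, 2, 4}
  Reached 7 of 8 vertices

Step 3: Only 7 of 8 vertices reached. Graph is disconnected.
Connected components: {1, 2, 3, 4, 5, 6, 8}, {7}
Number of connected components: 2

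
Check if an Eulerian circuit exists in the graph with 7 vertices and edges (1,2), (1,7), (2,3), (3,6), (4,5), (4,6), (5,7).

Step 1: Find the degree of each vertex:
  deg(1) = 2
  deg(2) = 2
  deg(3) = 2
  deg(4) = 2
  deg(5) = 2
  deg(6) = 2
  deg(7) = 2

Step 2: Count vertices with odd degree:
  All vertices have even degree (0 odd-degree vertices)

Step 3: Apply Euler's theorem:
  - Eulerian circuit exists iff graph is connected and all vertices have even degree
  - Eulerian path exists iff graph is connected and has 0 or 2 odd-degree vertices

Graph is connected with 0 odd-degree vertices.
Both Eulerian circuit and Eulerian path exist.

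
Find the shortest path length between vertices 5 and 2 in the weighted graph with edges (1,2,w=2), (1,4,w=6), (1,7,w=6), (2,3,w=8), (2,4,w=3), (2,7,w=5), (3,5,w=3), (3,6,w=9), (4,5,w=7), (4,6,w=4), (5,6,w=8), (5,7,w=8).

Step 1: Build adjacency list with weights:
  1: 2(w=2), 4(w=6), 7(w=6)
  2: 1(w=2), 3(w=8), 4(w=3), 7(w=5)
  3: 2(w=8), 5(w=3), 6(w=9)
  4: 1(w=6), 2(w=3), 5(w=7), 6(w=4)
  5: 3(w=3), 4(w=7), 6(w=8), 7(w=8)
  6: 3(w=9), 4(w=4), 5(w=8)
  7: 1(w=6), 2(w=5), 5(w=8)

Step 2: Apply Dijkstra's algorithm from vertex 5:
  Visit vertex 5 (distance=0)
    Update dist[3] = 3
    Update dist[4] = 7
    Update dist[6] = 8
    Update dist[7] = 8
  Visit vertex 3 (distance=3)
    Update dist[2] = 11
  Visit vertex 4 (distance=7)
    Update dist[1] = 13
    Update dist[2] = 10
  Visit vertex 6 (distance=8)
  Visit vertex 7 (distance=8)
  Visit vertex 2 (distance=10)
    Update dist[1] = 12

Step 3: Shortest path: 5 -> 4 -> 2
Total weight: 7 + 3 = 10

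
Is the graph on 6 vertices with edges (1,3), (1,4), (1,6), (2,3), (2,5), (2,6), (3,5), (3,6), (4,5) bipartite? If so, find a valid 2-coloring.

Step 1: Attempt 2-coloring using BFS:
  Start at vertex 1, assign color 0
  Color vertex 3 with color 1 (neighbor of 1)
  Color vertex 4 with color 1 (neighbor of 1)
  Color vertex 6 with color 1 (neighbor of 1)
  Color vertex 2 with color 0 (neighbor of 3)
  Color vertex 5 with color 0 (neighbor of 3)

Step 2: Conflict found! Vertices 3 and 6 are adjacent but have the same color.
This means the graph contains an odd cycle.

The graph is NOT bipartite.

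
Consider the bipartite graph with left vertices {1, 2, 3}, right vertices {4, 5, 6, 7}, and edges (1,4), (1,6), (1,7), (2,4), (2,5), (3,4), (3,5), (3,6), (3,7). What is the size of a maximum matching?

Step 1: List the neighbors of each left vertex:
  1: 4, 6, 7
  2: 4, 5
  3: 4, 5, 6, 7

Step 2: Greedily match left vertices, then look for augmenting paths:
  Match 1 -- 4
  Match 2 -- 5
  Match 3 -- 6
  No augmenting path remains.

Step 3: Verify this is maximum:
  Matching size 3 = min(|L|, |R|) = min(3, 4), which is an upper bound, so this matching is maximum.

Maximum matching: {(1,4), (2,5), (3,6)}
Size: 3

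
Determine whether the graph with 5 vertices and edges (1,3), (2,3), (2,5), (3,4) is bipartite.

Step 1: Attempt 2-coloring using BFS:
  Start at vertex 1, assign color 0
  Color vertex 3 with color 1 (neighbor of 1)
  Color vertex 2 with color 0 (neighbor of 3)
  Color vertex 4 with color 0 (neighbor of 3)
  Color vertex 5 with color 1 (neighbor of 2)

Step 2: 2-coloring succeeded. No conflicts found.
  Set A (color 0): {1, 2, 4}
  Set B (color 1): {3, 5}

The graph is bipartite with partition {1, 2, 4}, {3, 5}.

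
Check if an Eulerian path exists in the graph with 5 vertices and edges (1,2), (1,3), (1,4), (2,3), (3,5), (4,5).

Step 1: Find the degree of each vertex:
  deg(1) = 3
  deg(2) = 2
  deg(3) = 3
  deg(4) = 2
  deg(5) = 2

Step 2: Count vertices with odd degree:
  Odd-degree vertices: 1, 3 (2 total)

Step 3: Apply Euler's theorem:
  - Eulerian circuit exists iff graph is connected and all vertices have even degree
  - Eulerian path exists iff graph is connected and has 0 or 2 odd-degree vertices

Graph is connected with exactly 2 odd-degree vertices (1, 3).
Eulerian path exists (starting and ending at the odd-degree vertices), but no Eulerian circuit.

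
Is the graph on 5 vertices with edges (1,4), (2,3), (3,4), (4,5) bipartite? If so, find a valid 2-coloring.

Step 1: Attempt 2-coloring using BFS:
  Start at vertex 1, assign color 0
  Color vertex 4 with color 1 (neighbor of 1)
  Color vertex 3 with color 0 (neighbor of 4)
  Color vertex 5 with color 0 (neighbor of 4)
  Color vertex 2 with color 1 (neighbor of 3)

Step 2: 2-coloring succeeded. No conflicts found.
  Set A (color 0): {1, 3, 5}
  Set B (color 1): {2, 4}

The graph is bipartite with partition {1, 3, 5}, {2, 4}.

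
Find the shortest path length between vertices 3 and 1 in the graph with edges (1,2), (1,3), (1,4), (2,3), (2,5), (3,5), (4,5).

Step 1: Build adjacency list:
  1: 2, 3, 4
  2: 1, 3, 5
  3: 1, 2, 5
  4: 1, 5
  5: 2, 3, 4

Step 2: BFS from vertex 3 to find shortest path to 1:
  vertex 1 reached at distance 1

Step 3: Shortest path: 3 -> 1
Path length: 1 edge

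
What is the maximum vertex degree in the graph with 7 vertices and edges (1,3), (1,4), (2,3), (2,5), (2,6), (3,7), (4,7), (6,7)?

Step 1: Count edges incident to each vertex:
  deg(1) = 2 (neighbors: 3, 4)
  deg(2) = 3 (neighbors: 3, 5, 6)
  deg(3) = 3 (neighbors: 1, 2, 7)
  deg(4) = 2 (neighbors: 1, 7)
  deg(5) = 1 (neighbors: 2)
  deg(6) = 2 (neighbors: 2, 7)
  deg(7) = 3 (neighbors: 3, 4, 6)

Step 2: Find maximum:
  max(2, 3, 3, 2, 1, 2, 3) = 3 (vertex 2)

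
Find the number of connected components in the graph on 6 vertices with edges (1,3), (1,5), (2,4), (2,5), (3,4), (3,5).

Step 1: Build adjacency list from edges:
  1: 3, 5
  2: 4, 5
  3: 1, 4, 5
  4: 2, 3
  5: 1, 2, 3
  6: (none)

Step 2: Run BFS/DFS from vertex 1:
  Visited: {1, 3, 5, 4, 2}
  Reached 5 of 6 vertices

Step 3: Only 5 of 6 vertices reached. Graph is disconnected.
Connected components: {1, 2, 3, 4, 5}, {6}
Number of connected components: 2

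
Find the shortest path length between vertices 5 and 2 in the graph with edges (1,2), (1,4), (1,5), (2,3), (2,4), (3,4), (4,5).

Step 1: Build adjacency list:
  1: 2, 4, 5
  2: 1, 3, 4
  3: 2, 4
  4: 1, 2, 3, 5
  5: 1, 4

Step 2: BFS from vertex 5 to find shortest path to 2:
  vertex 1 reached at distance 1
  vertex 4 reached at distance 1
  vertex 2 reached at distance 2

Step 3: Shortest path: 5 -> 4 -> 2
Path length: 2 edges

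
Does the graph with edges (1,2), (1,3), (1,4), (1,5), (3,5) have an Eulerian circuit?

Step 1: Find the degree of each vertex:
  deg(1) = 4
  deg(2) = 1
  deg(3) = 2
  deg(4) = 1
  deg(5) = 2

Step 2: Count vertices with odd degree:
  Odd-degree vertices: 2, 4 (2 total)

Step 3: Apply Euler's theorem:
  - Eulerian circuit exists iff graph is connected and all vertices have even degree
  - Eulerian path exists iff graph is connected and has 0 or 2 odd-degree vertices

Graph is connected with exactly 2 odd-degree vertices (2, 4).
Eulerian path exists (starting and ending at the odd-degree vertices), but no Eulerian circuit.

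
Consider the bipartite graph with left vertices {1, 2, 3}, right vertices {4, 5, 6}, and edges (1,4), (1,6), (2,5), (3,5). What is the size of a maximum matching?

Step 1: List the neighbors of each left vertex:
  1: 4, 6
  2: 5
  3: 5

Step 2: Greedily match left vertices, then look for augmenting paths:
  Match 1 -- 4
  Match 2 -- 5
  No augmenting path remains.

Step 3: Verify this is maximum:
  Matching has size 2. The vertex set {1, 5} covers every edge and has size 2; any matching has at most one edge per cover vertex, so 2 is maximum (König's theorem).

Maximum matching: {(1,4), (2,5)}
Size: 2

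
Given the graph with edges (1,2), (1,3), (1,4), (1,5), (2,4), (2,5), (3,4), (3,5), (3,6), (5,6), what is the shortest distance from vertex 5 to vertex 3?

Step 1: Build adjacency list:
  1: 2, 3, 4, 5
  2: 1, 4, 5
  3: 1, 4, 5, 6
  4: 1, 2, 3
  5: 1, 2, 3, 6
  6: 3, 5

Step 2: BFS from vertex 5 to find shortest path to 3:
  vertex 1 reached at distance 1
  vertex 2 reached at distance 1
  vertex 3 reached at distance 1

Step 3: Shortest path: 5 -> 3
Path length: 1 edge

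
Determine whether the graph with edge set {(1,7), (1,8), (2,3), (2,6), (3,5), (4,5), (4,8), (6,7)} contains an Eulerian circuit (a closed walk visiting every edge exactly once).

Step 1: Find the degree of each vertex:
  deg(1) = 2
  deg(2) = 2
  deg(3) = 2
  deg(4) = 2
  deg(5) = 2
  deg(6) = 2
  deg(7) = 2
  deg(8) = 2

Step 2: Count vertices with odd degree:
  All vertices have even degree (0 odd-degree vertices)

Step 3: Apply Euler's theorem:
  - Eulerian circuit exists iff graph is connected and all vertices have even degree
  - Eulerian path exists iff graph is connected and has 0 or 2 odd-degree vertices

Graph is connected with 0 odd-degree vertices.
Both Eulerian circuit and Eulerian path exist.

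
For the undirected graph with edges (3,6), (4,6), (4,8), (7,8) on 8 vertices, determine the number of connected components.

Step 1: Build adjacency list from edges:
  1: (none)
  2: (none)
  3: 6
  4: 6, 8
  5: (none)
  6: 3, 4
  7: 8
  8: 4, 7

Step 2: Run BFS/DFS from vertex 1:
  Visited: {1}
  Reached 1 of 8 vertices

Step 3: Only 1 of 8 vertices reached. Graph is disconnected.
Connected components: {1}, {2}, {3, 4, 6, 7, 8}, {5}
Number of connected components: 4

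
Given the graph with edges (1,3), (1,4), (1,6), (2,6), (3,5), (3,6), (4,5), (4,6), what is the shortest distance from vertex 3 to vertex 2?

Step 1: Build adjacency list:
  1: 3, 4, 6
  2: 6
  3: 1, 5, 6
  4: 1, 5, 6
  5: 3, 4
  6: 1, 2, 3, 4

Step 2: BFS from vertex 3 to find shortest path to 2:
  vertex 1 reached at distance 1
  vertex 5 reached at distance 1
  vertex 6 reached at distance 1
  vertex 4 reached at distance 2
  vertex 2 reached at distance 2

Step 3: Shortest path: 3 -> 6 -> 2
Path length: 2 edges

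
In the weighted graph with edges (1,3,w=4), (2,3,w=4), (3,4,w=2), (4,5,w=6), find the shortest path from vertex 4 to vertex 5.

Step 1: Build adjacency list with weights:
  1: 3(w=4)
  2: 3(w=4)
  3: 1(w=4), 2(w=4), 4(w=2)
  4: 3(w=2), 5(w=6)
  5: 4(w=6)

Step 2: Apply Dijkstra's algorithm from vertex 4:
  Visit vertex 4 (distance=0)
    Update dist[3] = 2
    Update dist[5] = 6
  Visit vertex 3 (distance=2)
    Update dist[1] = 6
    Update dist[2] = 6
  Visit vertex 1 (distance=6)
  Visit vertex 2 (distance=6)
  Visit vertex 5 (distance=6)

Step 3: Shortest path: 4 -> 5
Total weight: 6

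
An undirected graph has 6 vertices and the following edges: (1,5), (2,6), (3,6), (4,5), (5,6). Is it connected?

Step 1: Build adjacency list from edges:
  1: 5
  2: 6
  3: 6
  4: 5
  5: 1, 4, 6
  6: 2, 3, 5

Step 2: Run BFS/DFS from vertex 1:
  Visited: {1, 5, 4, 6, 2, 3}
  Reached 6 of 6 vertices

Step 3: All 6 vertices reached from vertex 1, so the graph is connected.
Answer: Yes, the graph is connected.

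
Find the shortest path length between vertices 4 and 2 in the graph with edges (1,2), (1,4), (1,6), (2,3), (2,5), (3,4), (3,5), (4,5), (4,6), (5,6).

Step 1: Build adjacency list:
  1: 2, 4, 6
  2: 1, 3, 5
  3: 2, 4, 5
  4: 1, 3, 5, 6
  5: 2, 3, 4, 6
  6: 1, 4, 5

Step 2: BFS from vertex 4 to find shortest path to 2:
  vertex 1 reached at distance 1
  vertex 3 reached at distance 1
  vertex 5 reached at distance 1
  vertex 6 reached at distance 1
  vertex 2 reached at distance 2

Step 3: Shortest path: 4 -> 5 -> 2
Path length: 2 edges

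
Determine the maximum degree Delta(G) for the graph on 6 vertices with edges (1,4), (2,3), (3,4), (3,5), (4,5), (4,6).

Step 1: Count edges incident to each vertex:
  deg(1) = 1 (neighbors: 4)
  deg(2) = 1 (neighbors: 3)
  deg(3) = 3 (neighbors: 2, 4, 5)
  deg(4) = 4 (neighbors: 1, 3, 5, 6)
  deg(5) = 2 (neighbors: 3, 4)
  deg(6) = 1 (neighbors: 4)

Step 2: Find maximum:
  max(1, 1, 3, 4, 2, 1) = 4 (vertex 4)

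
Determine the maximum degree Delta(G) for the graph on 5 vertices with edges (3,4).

Step 1: Count edges incident to each vertex:
  deg(1) = 0 (neighbors: none)
  deg(2) = 0 (neighbors: none)
  deg(3) = 1 (neighbors: 4)
  deg(4) = 1 (neighbors: 3)
  deg(5) = 0 (neighbors: none)

Step 2: Find maximum:
  max(0, 0, 1, 1, 0) = 1 (vertex 3)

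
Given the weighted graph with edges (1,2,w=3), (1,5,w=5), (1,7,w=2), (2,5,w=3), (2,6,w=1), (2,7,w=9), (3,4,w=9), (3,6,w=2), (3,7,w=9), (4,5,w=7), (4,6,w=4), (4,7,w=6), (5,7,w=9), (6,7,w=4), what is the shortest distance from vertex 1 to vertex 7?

Step 1: Build adjacency list with weights:
  1: 2(w=3), 5(w=5), 7(w=2)
  2: 1(w=3), 5(w=3), 6(w=1), 7(w=9)
  3: 4(w=9), 6(w=2), 7(w=9)
  4: 3(w=9), 5(w=7), 6(w=4), 7(w=6)
  5: 1(w=5), 2(w=3), 4(w=7), 7(w=9)
  6: 2(w=1), 3(w=2), 4(w=4), 7(w=4)
  7: 1(w=2), 2(w=9), 3(w=9), 4(w=6), 5(w=9), 6(w=4)

Step 2: Apply Dijkstra's algorithm from vertex 1:
  Visit vertex 1 (distance=0)
    Update dist[2] = 3
    Update dist[5] = 5
    Update dist[7] = 2
  Visit vertex 7 (distance=2)
    Update dist[3] = 11
    Update dist[4] = 8
    Update dist[6] = 6

Step 3: Shortest path: 1 -> 7
Total weight: 2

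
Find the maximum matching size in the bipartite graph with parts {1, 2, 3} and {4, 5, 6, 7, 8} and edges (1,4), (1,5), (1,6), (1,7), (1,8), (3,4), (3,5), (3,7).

Step 1: List the neighbors of each left vertex:
  1: 4, 5, 6, 7, 8
  2: (none)
  3: 4, 5, 7

Step 2: Greedily match left vertices, then look for augmenting paths:
  Match 1 -- 4
  Match 3 -- 5
  No augmenting path remains.

Step 3: Verify this is maximum:
  Matching has size 2. The vertex set {1, 3} covers every edge and has size 2; any matching has at most one edge per cover vertex, so 2 is maximum (König's theorem).

Maximum matching: {(1,4), (3,5)}
Size: 2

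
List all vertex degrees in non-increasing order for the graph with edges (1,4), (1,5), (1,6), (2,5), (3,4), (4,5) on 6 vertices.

Step 1: Count edges incident to each vertex:
  deg(1) = 3 (neighbors: 4, 5, 6)
  deg(2) = 1 (neighbors: 5)
  deg(3) = 1 (neighbors: 4)
  deg(4) = 3 (neighbors: 1, 3, 5)
  deg(5) = 3 (neighbors: 1, 2, 4)
  deg(6) = 1 (neighbors: 1)

Step 2: Sort degrees in non-increasing order:
  Degrees: [3, 1, 1, 3, 3, 1] -> sorted: [3, 3, 3, 1, 1, 1]

Degree sequence: [3, 3, 3, 1, 1, 1]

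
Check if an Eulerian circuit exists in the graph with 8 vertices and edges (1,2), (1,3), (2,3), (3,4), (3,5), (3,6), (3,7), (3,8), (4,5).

Step 1: Find the degree of each vertex:
  deg(1) = 2
  deg(2) = 2
  deg(3) = 7
  deg(4) = 2
  deg(5) = 2
  deg(6) = 1
  deg(7) = 1
  deg(8) = 1

Step 2: Count vertices with odd degree:
  Odd-degree vertices: 3, 6, 7, 8 (4 total)

Step 3: Apply Euler's theorem:
  - Eulerian circuit exists iff graph is connected and all vertices have even degree
  - Eulerian path exists iff graph is connected and has 0 or 2 odd-degree vertices

Graph has 4 odd-degree vertices (need 0 or 2).
Neither Eulerian path nor Eulerian circuit exists.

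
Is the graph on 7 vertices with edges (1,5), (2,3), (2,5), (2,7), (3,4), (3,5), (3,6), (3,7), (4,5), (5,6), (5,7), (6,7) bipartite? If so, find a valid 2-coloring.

Step 1: Attempt 2-coloring using BFS:
  Start at vertex 1, assign color 0
  Color vertex 5 with color 1 (neighbor of 1)
  Color vertex 2 with color 0 (neighbor of 5)
  Color vertex 3 with color 0 (neighbor of 5)
  Color vertex 4 with color 0 (neighbor of 5)
  Color vertex 6 with color 0 (neighbor of 5)
  Color vertex 7 with color 0 (neighbor of 5)

Step 2: Conflict found! Vertices 2 and 3 are adjacent but have the same color.
This means the graph contains an odd cycle.

The graph is NOT bipartite.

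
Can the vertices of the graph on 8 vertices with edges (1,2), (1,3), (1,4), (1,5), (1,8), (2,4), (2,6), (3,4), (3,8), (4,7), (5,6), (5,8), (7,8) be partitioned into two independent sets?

Step 1: Attempt 2-coloring using BFS:
  Start at vertex 1, assign color 0
  Color vertex 2 with color 1 (neighbor of 1)
  Color vertex 3 with color 1 (neighbor of 1)
  Color vertex 4 with color 1 (neighbor of 1)
  Color vertex 5 with color 1 (neighbor of 1)
  Color vertex 8 with color 1 (neighbor of 1)

Step 2: Conflict found! Vertices 2 and 4 are adjacent but have the same color.
This means the graph contains an odd cycle.

The graph is NOT bipartite.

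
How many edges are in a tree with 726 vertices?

A tree on n vertices always has exactly n - 1 edges.
For n = 726: edges = 726 - 1 = 725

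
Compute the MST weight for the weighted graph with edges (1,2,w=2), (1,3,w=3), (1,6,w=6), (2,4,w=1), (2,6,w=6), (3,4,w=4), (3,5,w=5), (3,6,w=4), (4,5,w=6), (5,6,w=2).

Apply Kruskal's algorithm (sort edges by weight, add if no cycle):

Sorted edges by weight:
  (2,4) w=1
  (1,2) w=2
  (5,6) w=2
  (1,3) w=3
  (3,4) w=4
  (3,6) w=4
  (3,5) w=5
  (1,6) w=6
  (2,6) w=6
  (4,5) w=6

Add edge (2,4) w=1 -- no cycle. Running total: 1
Add edge (1,2) w=2 -- no cycle. Running total: 3
Add edge (5,6) w=2 -- no cycle. Running total: 5
Add edge (1,3) w=3 -- no cycle. Running total: 8
Skip edge (3,4) w=4 -- would create cycle
Add edge (3,6) w=4 -- no cycle. Running total: 12

MST edges: (2,4,w=1), (1,2,w=2), (5,6,w=2), (1,3,w=3), (3,6,w=4)
Total MST weight: 1 + 2 + 2 + 3 + 4 = 12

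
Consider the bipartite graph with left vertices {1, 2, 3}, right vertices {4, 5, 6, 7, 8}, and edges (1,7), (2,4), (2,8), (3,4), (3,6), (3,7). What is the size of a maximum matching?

Step 1: List the neighbors of each left vertex:
  1: 7
  2: 4, 8
  3: 4, 6, 7

Step 2: Greedily match left vertices, then look for augmenting paths:
  Match 1 -- 7
  Match 2 -- 4
  Match 3 -- 6
  No augmenting path remains.

Step 3: Verify this is maximum:
  Matching size 3 = min(|L|, |R|) = min(3, 5), which is an upper bound, so this matching is maximum.

Maximum matching: {(1,7), (2,4), (3,6)}
Size: 3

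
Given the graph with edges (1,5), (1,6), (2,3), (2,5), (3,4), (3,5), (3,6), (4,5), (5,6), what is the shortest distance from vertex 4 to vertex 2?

Step 1: Build adjacency list:
  1: 5, 6
  2: 3, 5
  3: 2, 4, 5, 6
  4: 3, 5
  5: 1, 2, 3, 4, 6
  6: 1, 3, 5

Step 2: BFS from vertex 4 to find shortest path to 2:
  vertex 3 reached at distance 1
  vertex 5 reached at distance 1
  vertex 2 reached at distance 2

Step 3: Shortest path: 4 -> 5 -> 2
Path length: 2 edges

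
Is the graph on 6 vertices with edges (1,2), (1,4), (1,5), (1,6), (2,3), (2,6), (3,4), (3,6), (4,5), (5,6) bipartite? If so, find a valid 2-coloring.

Step 1: Attempt 2-coloring using BFS:
  Start at vertex 1, assign color 0
  Color vertex 2 with color 1 (neighbor of 1)
  Color vertex 4 with color 1 (neighbor of 1)
  Color vertex 5 with color 1 (neighbor of 1)
  Color vertex 6 with color 1 (neighbor of 1)
  Color vertex 3 with color 0 (neighbor of 2)

Step 2: Conflict found! Vertices 2 and 6 are adjacent but have the same color.
This means the graph contains an odd cycle.

The graph is NOT bipartite.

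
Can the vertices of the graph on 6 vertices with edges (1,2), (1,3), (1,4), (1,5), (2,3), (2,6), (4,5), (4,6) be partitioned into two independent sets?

Step 1: Attempt 2-coloring using BFS:
  Start at vertex 1, assign color 0
  Color vertex 2 with color 1 (neighbor of 1)
  Color vertex 3 with color 1 (neighbor of 1)
  Color vertex 4 with color 1 (neighbor of 1)
  Color vertex 5 with color 1 (neighbor of 1)

Step 2: Conflict found! Vertices 2 and 3 are adjacent but have the same color.
This means the graph contains an odd cycle.

The graph is NOT bipartite.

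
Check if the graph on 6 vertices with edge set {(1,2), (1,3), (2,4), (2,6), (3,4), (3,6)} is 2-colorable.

Step 1: Attempt 2-coloring using BFS:
  Start at vertex 1, assign color 0
  Color vertex 2 with color 1 (neighbor of 1)
  Color vertex 3 with color 1 (neighbor of 1)
  Color vertex 4 with color 0 (neighbor of 2)
  Color vertex 6 with color 0 (neighbor of 2)
  Start new component at vertex 5, assign color 0

Step 2: 2-coloring succeeded. No conflicts found.
  Set A (color 0): {1, 4, 5, 6}
  Set B (color 1): {2, 3}

The graph is bipartite with partition {1, 4, 5, 6}, {2, 3}.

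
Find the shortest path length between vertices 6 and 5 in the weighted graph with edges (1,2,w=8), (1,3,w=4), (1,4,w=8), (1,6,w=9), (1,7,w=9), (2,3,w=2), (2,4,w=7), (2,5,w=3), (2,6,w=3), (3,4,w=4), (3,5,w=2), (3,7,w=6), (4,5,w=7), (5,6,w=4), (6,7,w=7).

Step 1: Build adjacency list with weights:
  1: 2(w=8), 3(w=4), 4(w=8), 6(w=9), 7(w=9)
  2: 1(w=8), 3(w=2), 4(w=7), 5(w=3), 6(w=3)
  3: 1(w=4), 2(w=2), 4(w=4), 5(w=2), 7(w=6)
  4: 1(w=8), 2(w=7), 3(w=4), 5(w=7)
  5: 2(w=3), 3(w=2), 4(w=7), 6(w=4)
  6: 1(w=9), 2(w=3), 5(w=4), 7(w=7)
  7: 1(w=9), 3(w=6), 6(w=7)

Step 2: Apply Dijkstra's algorithm from vertex 6:
  Visit vertex 6 (distance=0)
    Update dist[1] = 9
    Update dist[2] = 3
    Update dist[5] = 4
    Update dist[7] = 7
  Visit vertex 2 (distance=3)
    Update dist[3] = 5
    Update dist[4] = 10
  Visit vertex 5 (distance=4)

Step 3: Shortest path: 6 -> 5
Total weight: 4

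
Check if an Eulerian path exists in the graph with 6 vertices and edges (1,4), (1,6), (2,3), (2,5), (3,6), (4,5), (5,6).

Step 1: Find the degree of each vertex:
  deg(1) = 2
  deg(2) = 2
  deg(3) = 2
  deg(4) = 2
  deg(5) = 3
  deg(6) = 3

Step 2: Count vertices with odd degree:
  Odd-degree vertices: 5, 6 (2 total)

Step 3: Apply Euler's theorem:
  - Eulerian circuit exists iff graph is connected and all vertices have even degree
  - Eulerian path exists iff graph is connected and has 0 or 2 odd-degree vertices

Graph is connected with exactly 2 odd-degree vertices (5, 6).
Eulerian path exists (starting and ending at the odd-degree vertices), but no Eulerian circuit.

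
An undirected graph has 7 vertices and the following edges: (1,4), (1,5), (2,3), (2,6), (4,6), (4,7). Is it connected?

Step 1: Build adjacency list from edges:
  1: 4, 5
  2: 3, 6
  3: 2
  4: 1, 6, 7
  5: 1
  6: 2, 4
  7: 4

Step 2: Run BFS/DFS from vertex 1:
  Visited: {1, 4, 5, 6, 7, 2, 3}
  Reached 7 of 7 vertices

Step 3: All 7 vertices reached from vertex 1, so the graph is connected.
Answer: Yes, the graph is connected.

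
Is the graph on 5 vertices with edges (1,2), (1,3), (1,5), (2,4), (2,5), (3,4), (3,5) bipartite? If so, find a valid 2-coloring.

Step 1: Attempt 2-coloring using BFS:
  Start at vertex 1, assign color 0
  Color vertex 2 with color 1 (neighbor of 1)
  Color vertex 3 with color 1 (neighbor of 1)
  Color vertex 5 with color 1 (neighbor of 1)
  Color vertex 4 with color 0 (neighbor of 2)

Step 2: Conflict found! Vertices 2 and 5 are adjacent but have the same color.
This means the graph contains an odd cycle.

The graph is NOT bipartite.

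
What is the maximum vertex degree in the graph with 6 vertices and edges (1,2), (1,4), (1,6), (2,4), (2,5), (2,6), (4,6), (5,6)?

Step 1: Count edges incident to each vertex:
  deg(1) = 3 (neighbors: 2, 4, 6)
  deg(2) = 4 (neighbors: 1, 4, 5, 6)
  deg(3) = 0 (neighbors: none)
  deg(4) = 3 (neighbors: 1, 2, 6)
  deg(5) = 2 (neighbors: 2, 6)
  deg(6) = 4 (neighbors: 1, 2, 4, 5)

Step 2: Find maximum:
  max(3, 4, 0, 3, 2, 4) = 4 (vertex 2)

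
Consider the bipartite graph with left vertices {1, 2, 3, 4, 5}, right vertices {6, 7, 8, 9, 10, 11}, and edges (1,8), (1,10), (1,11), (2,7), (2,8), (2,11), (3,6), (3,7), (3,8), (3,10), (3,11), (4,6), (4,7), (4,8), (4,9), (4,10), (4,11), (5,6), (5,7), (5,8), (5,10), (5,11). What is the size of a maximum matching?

Step 1: List the neighbors of each left vertex:
  1: 8, 10, 11
  2: 7, 8, 11
  3: 6, 7, 8, 10, 11
  4: 6, 7, 8, 9, 10, 11
  5: 6, 7, 8, 10, 11

Step 2: Greedily match left vertices, then look for augmenting paths:
  Match 1 -- 8
  Match 2 -- 7
  Match 3 -- 6
  Match 4 -- 9
  Match 5 -- 10
  No augmenting path remains.

Step 3: Verify this is maximum:
  Matching size 5 = min(|L|, |R|) = min(5, 6), which is an upper bound, so this matching is maximum.

Maximum matching: {(1,8), (2,7), (3,6), (4,9), (5,10)}
Size: 5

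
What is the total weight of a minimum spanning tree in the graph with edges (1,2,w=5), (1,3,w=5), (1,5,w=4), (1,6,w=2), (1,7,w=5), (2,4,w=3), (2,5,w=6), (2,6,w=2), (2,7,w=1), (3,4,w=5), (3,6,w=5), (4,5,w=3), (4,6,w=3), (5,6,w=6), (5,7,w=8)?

Apply Kruskal's algorithm (sort edges by weight, add if no cycle):

Sorted edges by weight:
  (2,7) w=1
  (1,6) w=2
  (2,6) w=2
  (2,4) w=3
  (4,5) w=3
  (4,6) w=3
  (1,5) w=4
  (1,3) w=5
  (1,2) w=5
  (1,7) w=5
  (3,4) w=5
  (3,6) w=5
  (2,5) w=6
  (5,6) w=6
  (5,7) w=8

Add edge (2,7) w=1 -- no cycle. Running total: 1
Add edge (1,6) w=2 -- no cycle. Running total: 3
Add edge (2,6) w=2 -- no cycle. Running total: 5
Add edge (2,4) w=3 -- no cycle. Running total: 8
Add edge (4,5) w=3 -- no cycle. Running total: 11
Skip edge (4,6) w=3 -- would create cycle
Skip edge (1,5) w=4 -- would create cycle
Add edge (1,3) w=5 -- no cycle. Running total: 16

MST edges: (2,7,w=1), (1,6,w=2), (2,6,w=2), (2,4,w=3), (4,5,w=3), (1,3,w=5)
Total MST weight: 1 + 2 + 2 + 3 + 3 + 5 = 16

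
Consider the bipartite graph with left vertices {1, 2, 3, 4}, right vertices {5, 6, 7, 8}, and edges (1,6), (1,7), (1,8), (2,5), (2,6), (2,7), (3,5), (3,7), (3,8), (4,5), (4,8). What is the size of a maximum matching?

Step 1: List the neighbors of each left vertex:
  1: 6, 7, 8
  2: 5, 6, 7
  3: 5, 7, 8
  4: 5, 8

Step 2: Greedily match left vertices, then look for augmenting paths:
  Match 1 -- 6
  Match 2 -- 5
  Match 3 -- 7
  Match 4 -- 8
  No augmenting path remains.

Step 3: Verify this is maximum:
  Matching size 4 = min(|L|, |R|) = min(4, 4), which is an upper bound, so this matching is maximum.

Maximum matching: {(1,6), (2,5), (3,7), (4,8)}
Size: 4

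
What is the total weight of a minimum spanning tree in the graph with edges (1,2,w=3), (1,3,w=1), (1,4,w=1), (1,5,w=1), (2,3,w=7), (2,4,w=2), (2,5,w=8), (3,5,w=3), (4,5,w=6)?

Apply Kruskal's algorithm (sort edges by weight, add if no cycle):

Sorted edges by weight:
  (1,3) w=1
  (1,5) w=1
  (1,4) w=1
  (2,4) w=2
  (1,2) w=3
  (3,5) w=3
  (4,5) w=6
  (2,3) w=7
  (2,5) w=8

Add edge (1,3) w=1 -- no cycle. Running total: 1
Add edge (1,5) w=1 -- no cycle. Running total: 2
Add edge (1,4) w=1 -- no cycle. Running total: 3
Add edge (2,4) w=2 -- no cycle. Running total: 5

MST edges: (1,3,w=1), (1,5,w=1), (1,4,w=1), (2,4,w=2)
Total MST weight: 1 + 1 + 1 + 2 = 5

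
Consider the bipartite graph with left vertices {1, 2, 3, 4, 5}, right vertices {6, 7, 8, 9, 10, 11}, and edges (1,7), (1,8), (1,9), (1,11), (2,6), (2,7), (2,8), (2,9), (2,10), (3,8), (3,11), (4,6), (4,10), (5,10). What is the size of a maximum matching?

Step 1: List the neighbors of each left vertex:
  1: 7, 8, 9, 11
  2: 6, 7, 8, 9, 10
  3: 8, 11
  4: 6, 10
  5: 10

Step 2: Greedily match left vertices, then look for augmenting paths:
  Match 1 -- 7
  Match 2 -- 9
  Match 3 -- 8
  Match 4 -- 6
  Match 5 -- 10
  No augmenting path remains.

Step 3: Verify this is maximum:
  Matching size 5 = min(|L|, |R|) = min(5, 6), which is an upper bound, so this matching is maximum.

Maximum matching: {(1,7), (2,9), (3,8), (4,6), (5,10)}
Size: 5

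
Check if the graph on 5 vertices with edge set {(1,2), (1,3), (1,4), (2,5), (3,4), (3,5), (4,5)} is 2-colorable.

Step 1: Attempt 2-coloring using BFS:
  Start at vertex 1, assign color 0
  Color vertex 2 with color 1 (neighbor of 1)
  Color vertex 3 with color 1 (neighbor of 1)
  Color vertex 4 with color 1 (neighbor of 1)
  Color vertex 5 with color 0 (neighbor of 2)

Step 2: Conflict found! Vertices 3 and 4 are adjacent but have the same color.
This means the graph contains an odd cycle.

The graph is NOT bipartite.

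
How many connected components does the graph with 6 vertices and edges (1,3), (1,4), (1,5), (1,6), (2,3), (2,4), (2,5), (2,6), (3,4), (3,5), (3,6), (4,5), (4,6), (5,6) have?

Step 1: Build adjacency list from edges:
  1: 3, 4, 5, 6
  2: 3, 4, 5, 6
  3: 1, 2, 4, 5, 6
  4: 1, 2, 3, 5, 6
  5: 1, 2, 3, 4, 6
  6: 1, 2, 3, 4, 5

Step 2: Run BFS/DFS from vertex 1:
  Visited: {1, 3, 4, 5, 6, 2}
  Reached 6 of 6 vertices

Step 3: All 6 vertices reached from vertex 1, so the graph is connected.
Number of connected components: 1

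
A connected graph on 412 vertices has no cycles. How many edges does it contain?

A tree on n vertices always has exactly n - 1 edges.
For n = 412: edges = 412 - 1 = 411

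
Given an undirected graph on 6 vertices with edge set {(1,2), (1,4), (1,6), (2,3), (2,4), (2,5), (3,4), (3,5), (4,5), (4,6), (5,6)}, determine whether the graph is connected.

Step 1: Build adjacency list from edges:
  1: 2, 4, 6
  2: 1, 3, 4, 5
  3: 2, 4, 5
  4: 1, 2, 3, 5, 6
  5: 2, 3, 4, 6
  6: 1, 4, 5

Step 2: Run BFS/DFS from vertex 1:
  Visited: {1, 2, 4, 6, 3, 5}
  Reached 6 of 6 vertices

Step 3: All 6 vertices reached from vertex 1, so the graph is connected.
Answer: Yes, the graph is connected.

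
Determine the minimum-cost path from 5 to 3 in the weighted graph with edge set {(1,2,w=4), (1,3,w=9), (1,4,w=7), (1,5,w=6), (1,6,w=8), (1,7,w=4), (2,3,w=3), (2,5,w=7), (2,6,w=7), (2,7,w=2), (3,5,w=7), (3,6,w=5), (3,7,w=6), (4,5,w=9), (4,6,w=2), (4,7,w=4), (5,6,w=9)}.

Step 1: Build adjacency list with weights:
  1: 2(w=4), 3(w=9), 4(w=7), 5(w=6), 6(w=8), 7(w=4)
  2: 1(w=4), 3(w=3), 5(w=7), 6(w=7), 7(w=2)
  3: 1(w=9), 2(w=3), 5(w=7), 6(w=5), 7(w=6)
  4: 1(w=7), 5(w=9), 6(w=2), 7(w=4)
  5: 1(w=6), 2(w=7), 3(w=7), 4(w=9), 6(w=9)
  6: 1(w=8), 2(w=7), 3(w=5), 4(w=2), 5(w=9)
  7: 1(w=4), 2(w=2), 3(w=6), 4(w=4)

Step 2: Apply Dijkstra's algorithm from vertex 5:
  Visit vertex 5 (distance=0)
    Update dist[1] = 6
    Update dist[2] = 7
    Update dist[3] = 7
    Update dist[4] = 9
    Update dist[6] = 9
  Visit vertex 1 (distance=6)
    Update dist[7] = 10
  Visit vertex 2 (distance=7)
    Update dist[7] = 9
  Visit vertex 3 (distance=7)

Step 3: Shortest path: 5 -> 3
Total weight: 7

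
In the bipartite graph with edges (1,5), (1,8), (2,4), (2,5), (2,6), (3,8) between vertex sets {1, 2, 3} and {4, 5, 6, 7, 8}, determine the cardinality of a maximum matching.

Step 1: List the neighbors of each left vertex:
  1: 5, 8
  2: 4, 5, 6
  3: 8

Step 2: Greedily match left vertices, then look for augmenting paths:
  Match 1 -- 5
  Match 2 -- 4
  Match 3 -- 8
  No augmenting path remains.

Step 3: Verify this is maximum:
  Matching size 3 = min(|L|, |R|) = min(3, 5), which is an upper bound, so this matching is maximum.

Maximum matching: {(1,5), (2,4), (3,8)}
Size: 3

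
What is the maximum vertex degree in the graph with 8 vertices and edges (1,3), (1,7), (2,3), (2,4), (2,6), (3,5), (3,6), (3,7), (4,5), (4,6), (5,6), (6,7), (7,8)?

Step 1: Count edges incident to each vertex:
  deg(1) = 2 (neighbors: 3, 7)
  deg(2) = 3 (neighbors: 3, 4, 6)
  deg(3) = 5 (neighbors: 1, 2, 5, 6, 7)
  deg(4) = 3 (neighbors: 2, 5, 6)
  deg(5) = 3 (neighbors: 3, 4, 6)
  deg(6) = 5 (neighbors: 2, 3, 4, 5, 7)
  deg(7) = 4 (neighbors: 1, 3, 6, 8)
  deg(8) = 1 (neighbors: 7)

Step 2: Find maximum:
  max(2, 3, 5, 3, 3, 5, 4, 1) = 5 (vertex 3)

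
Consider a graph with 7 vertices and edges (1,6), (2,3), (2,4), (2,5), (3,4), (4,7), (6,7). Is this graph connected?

Step 1: Build adjacency list from edges:
  1: 6
  2: 3, 4, 5
  3: 2, 4
  4: 2, 3, 7
  5: 2
  6: 1, 7
  7: 4, 6

Step 2: Run BFS/DFS from vertex 1:
  Visited: {1, 6, 7, 4, 2, 3, 5}
  Reached 7 of 7 vertices

Step 3: All 7 vertices reached from vertex 1, so the graph is connected.
Answer: Yes, the graph is connected.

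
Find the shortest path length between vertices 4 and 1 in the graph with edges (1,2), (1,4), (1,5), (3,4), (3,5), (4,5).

Step 1: Build adjacency list:
  1: 2, 4, 5
  2: 1
  3: 4, 5
  4: 1, 3, 5
  5: 1, 3, 4

Step 2: BFS from vertex 4 to find shortest path to 1:
  vertex 1 reached at distance 1

Step 3: Shortest path: 4 -> 1
Path length: 1 edge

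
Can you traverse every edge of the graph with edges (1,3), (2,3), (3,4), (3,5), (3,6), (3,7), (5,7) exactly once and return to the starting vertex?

Step 1: Find the degree of each vertex:
  deg(1) = 1
  deg(2) = 1
  deg(3) = 6
  deg(4) = 1
  deg(5) = 2
  deg(6) = 1
  deg(7) = 2

Step 2: Count vertices with odd degree:
  Odd-degree vertices: 1, 2, 4, 6 (4 total)

Step 3: Apply Euler's theorem:
  - Eulerian circuit exists iff graph is connected and all vertices have even degree
  - Eulerian path exists iff graph is connected and has 0 or 2 odd-degree vertices

Graph has 4 odd-degree vertices (need 0 or 2).
Neither Eulerian path nor Eulerian circuit exists.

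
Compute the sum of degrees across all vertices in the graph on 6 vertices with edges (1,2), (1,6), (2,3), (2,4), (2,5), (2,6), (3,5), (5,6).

Step 1: Count edges incident to each vertex:
  deg(1) = 2 (neighbors: 2, 6)
  deg(2) = 5 (neighbors: 1, 3, 4, 5, 6)
  deg(3) = 2 (neighbors: 2, 5)
  deg(4) = 1 (neighbors: 2)
  deg(5) = 3 (neighbors: 2, 3, 6)
  deg(6) = 3 (neighbors: 1, 2, 5)

Step 2: Sum all degrees:
  2 + 5 + 2 + 1 + 3 + 3 = 16

Verification: sum of degrees = 2 * |E| = 2 * 8 = 16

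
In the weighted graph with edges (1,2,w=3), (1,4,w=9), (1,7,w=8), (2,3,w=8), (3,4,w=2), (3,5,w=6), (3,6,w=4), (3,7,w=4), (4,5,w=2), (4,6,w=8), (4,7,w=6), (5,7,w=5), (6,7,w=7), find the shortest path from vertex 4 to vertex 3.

Step 1: Build adjacency list with weights:
  1: 2(w=3), 4(w=9), 7(w=8)
  2: 1(w=3), 3(w=8)
  3: 2(w=8), 4(w=2), 5(w=6), 6(w=4), 7(w=4)
  4: 1(w=9), 3(w=2), 5(w=2), 6(w=8), 7(w=6)
  5: 3(w=6), 4(w=2), 7(w=5)
  6: 3(w=4), 4(w=8), 7(w=7)
  7: 1(w=8), 3(w=4), 4(w=6), 5(w=5), 6(w=7)

Step 2: Apply Dijkstra's algorithm from vertex 4:
  Visit vertex 4 (distance=0)
    Update dist[1] = 9
    Update dist[3] = 2
    Update dist[5] = 2
    Update dist[6] = 8
    Update dist[7] = 6
  Visit vertex 3 (distance=2)
    Update dist[2] = 10
    Update dist[6] = 6

Step 3: Shortest path: 4 -> 3
Total weight: 2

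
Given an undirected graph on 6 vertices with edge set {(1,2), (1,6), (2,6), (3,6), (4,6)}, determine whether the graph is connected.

Step 1: Build adjacency list from edges:
  1: 2, 6
  2: 1, 6
  3: 6
  4: 6
  5: (none)
  6: 1, 2, 3, 4

Step 2: Run BFS/DFS from vertex 1:
  Visited: {1, 2, 6, 3, 4}
  Reached 5 of 6 vertices

Step 3: Only 5 of 6 vertices reached. Graph is disconnected.
Connected components: {1, 2, 3, 4, 6}, {5}
Answer: No, the graph is not connected (2 components).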